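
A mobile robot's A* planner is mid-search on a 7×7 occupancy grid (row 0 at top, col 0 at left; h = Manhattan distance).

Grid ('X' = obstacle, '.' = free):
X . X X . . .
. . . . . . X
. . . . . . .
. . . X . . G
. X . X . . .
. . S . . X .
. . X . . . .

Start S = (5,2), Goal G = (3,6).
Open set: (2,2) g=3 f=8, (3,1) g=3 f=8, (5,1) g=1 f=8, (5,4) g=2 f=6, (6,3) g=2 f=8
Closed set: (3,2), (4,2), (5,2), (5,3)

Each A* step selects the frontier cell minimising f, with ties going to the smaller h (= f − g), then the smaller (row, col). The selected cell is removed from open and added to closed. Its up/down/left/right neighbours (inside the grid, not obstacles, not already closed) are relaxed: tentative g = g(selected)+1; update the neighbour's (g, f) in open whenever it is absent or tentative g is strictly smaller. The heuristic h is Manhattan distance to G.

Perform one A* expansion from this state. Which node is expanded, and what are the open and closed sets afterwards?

expanded=(5,4); open=[(2,2) g=3 f=8, (3,1) g=3 f=8, (4,4) g=3 f=6, (5,1) g=1 f=8, (6,3) g=2 f=8, (6,4) g=3 f=8]; closed=[(3,2), (4,2), (5,2), (5,3), (5,4)]

step 1: expand (5,4) (f=6, h=4) → closed; open now [(2,2) g=3 f=8, (3,1) g=3 f=8, (4,4) g=3 f=6, (5,1) g=1 f=8, (6,3) g=2 f=8, (6,4) g=3 f=8]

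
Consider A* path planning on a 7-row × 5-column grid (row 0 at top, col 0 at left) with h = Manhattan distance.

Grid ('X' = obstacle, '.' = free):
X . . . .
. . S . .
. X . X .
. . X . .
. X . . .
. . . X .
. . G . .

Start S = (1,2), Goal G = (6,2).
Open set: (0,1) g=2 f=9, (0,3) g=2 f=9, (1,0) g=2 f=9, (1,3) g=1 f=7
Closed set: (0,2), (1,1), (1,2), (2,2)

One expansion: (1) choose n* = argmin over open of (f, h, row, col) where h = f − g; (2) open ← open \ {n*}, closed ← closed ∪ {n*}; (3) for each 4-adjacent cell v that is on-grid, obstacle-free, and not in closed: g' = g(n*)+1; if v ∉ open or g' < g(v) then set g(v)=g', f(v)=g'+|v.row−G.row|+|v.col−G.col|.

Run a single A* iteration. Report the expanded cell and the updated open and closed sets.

step 1: expand (1,3) (f=7, h=6) → closed; open now [(0,1) g=2 f=9, (0,3) g=2 f=9, (1,0) g=2 f=9, (1,4) g=2 f=9]

expanded=(1,3); open=[(0,1) g=2 f=9, (0,3) g=2 f=9, (1,0) g=2 f=9, (1,4) g=2 f=9]; closed=[(0,2), (1,1), (1,2), (1,3), (2,2)]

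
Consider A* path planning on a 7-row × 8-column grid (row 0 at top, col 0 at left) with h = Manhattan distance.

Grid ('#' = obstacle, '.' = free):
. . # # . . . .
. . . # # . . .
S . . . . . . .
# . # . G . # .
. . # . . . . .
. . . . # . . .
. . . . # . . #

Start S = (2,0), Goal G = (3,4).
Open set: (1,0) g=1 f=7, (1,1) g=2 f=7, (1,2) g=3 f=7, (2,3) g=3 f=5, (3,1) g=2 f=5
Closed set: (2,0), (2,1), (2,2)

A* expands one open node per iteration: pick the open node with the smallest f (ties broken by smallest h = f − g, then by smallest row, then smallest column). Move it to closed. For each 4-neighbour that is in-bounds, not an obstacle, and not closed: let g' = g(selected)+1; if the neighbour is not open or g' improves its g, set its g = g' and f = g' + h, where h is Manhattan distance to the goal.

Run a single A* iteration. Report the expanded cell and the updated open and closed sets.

step 1: expand (2,3) (f=5, h=2) → closed; open now [(1,0) g=1 f=7, (1,1) g=2 f=7, (1,2) g=3 f=7, (2,4) g=4 f=5, (3,1) g=2 f=5, (3,3) g=4 f=5]

expanded=(2,3); open=[(1,0) g=1 f=7, (1,1) g=2 f=7, (1,2) g=3 f=7, (2,4) g=4 f=5, (3,1) g=2 f=5, (3,3) g=4 f=5]; closed=[(2,0), (2,1), (2,2), (2,3)]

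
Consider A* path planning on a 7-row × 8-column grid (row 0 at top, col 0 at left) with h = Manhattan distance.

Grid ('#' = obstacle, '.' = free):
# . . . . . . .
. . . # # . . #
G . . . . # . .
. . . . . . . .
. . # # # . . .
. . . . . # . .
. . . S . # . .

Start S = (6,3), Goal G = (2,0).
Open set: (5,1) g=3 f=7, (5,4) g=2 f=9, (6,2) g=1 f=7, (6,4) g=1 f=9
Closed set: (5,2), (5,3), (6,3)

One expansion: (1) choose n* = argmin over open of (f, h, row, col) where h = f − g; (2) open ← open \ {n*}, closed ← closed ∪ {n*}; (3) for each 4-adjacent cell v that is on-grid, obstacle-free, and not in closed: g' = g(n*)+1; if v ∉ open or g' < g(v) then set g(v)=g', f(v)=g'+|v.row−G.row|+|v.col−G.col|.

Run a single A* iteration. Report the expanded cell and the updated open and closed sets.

step 1: expand (5,1) (f=7, h=4) → closed; open now [(4,1) g=4 f=7, (5,0) g=4 f=7, (5,4) g=2 f=9, (6,1) g=4 f=9, (6,2) g=1 f=7, (6,4) g=1 f=9]

expanded=(5,1); open=[(4,1) g=4 f=7, (5,0) g=4 f=7, (5,4) g=2 f=9, (6,1) g=4 f=9, (6,2) g=1 f=7, (6,4) g=1 f=9]; closed=[(5,1), (5,2), (5,3), (6,3)]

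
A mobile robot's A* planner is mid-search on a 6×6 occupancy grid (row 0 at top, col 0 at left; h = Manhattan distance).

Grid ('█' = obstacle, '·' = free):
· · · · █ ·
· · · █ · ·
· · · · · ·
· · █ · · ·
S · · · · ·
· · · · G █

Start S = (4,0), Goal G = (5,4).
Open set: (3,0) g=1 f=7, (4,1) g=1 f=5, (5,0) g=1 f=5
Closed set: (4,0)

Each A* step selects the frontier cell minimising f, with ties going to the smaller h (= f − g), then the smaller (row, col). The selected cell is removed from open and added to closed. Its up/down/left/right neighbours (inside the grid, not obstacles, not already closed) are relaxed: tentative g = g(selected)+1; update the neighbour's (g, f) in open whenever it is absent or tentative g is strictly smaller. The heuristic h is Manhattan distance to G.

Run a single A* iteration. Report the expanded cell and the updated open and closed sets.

step 1: expand (4,1) (f=5, h=4) → closed; open now [(3,0) g=1 f=7, (3,1) g=2 f=7, (4,2) g=2 f=5, (5,0) g=1 f=5, (5,1) g=2 f=5]

expanded=(4,1); open=[(3,0) g=1 f=7, (3,1) g=2 f=7, (4,2) g=2 f=5, (5,0) g=1 f=5, (5,1) g=2 f=5]; closed=[(4,0), (4,1)]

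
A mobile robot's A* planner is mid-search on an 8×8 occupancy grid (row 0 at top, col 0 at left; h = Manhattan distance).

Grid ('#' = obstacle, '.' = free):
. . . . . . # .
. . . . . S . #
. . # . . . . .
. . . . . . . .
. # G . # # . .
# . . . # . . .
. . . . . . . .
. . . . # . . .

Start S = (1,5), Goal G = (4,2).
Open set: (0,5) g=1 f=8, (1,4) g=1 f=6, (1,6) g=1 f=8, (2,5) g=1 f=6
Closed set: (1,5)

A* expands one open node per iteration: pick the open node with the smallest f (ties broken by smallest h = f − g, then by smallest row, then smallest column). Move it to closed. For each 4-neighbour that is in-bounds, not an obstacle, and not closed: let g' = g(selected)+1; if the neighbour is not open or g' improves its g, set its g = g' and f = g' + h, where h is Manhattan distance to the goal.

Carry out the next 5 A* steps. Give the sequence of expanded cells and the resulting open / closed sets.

order=[(1,4) → (1,3) → (1,2) → (2,3) → (3,3)]; open=[(0,2) g=4 f=8, (0,3) g=3 f=8, (0,4) g=2 f=8, (0,5) g=1 f=8, (1,1) g=4 f=8, (1,6) g=1 f=8, (2,4) g=2 f=6, (2,5) g=1 f=6, (3,2) g=5 f=6, (3,4) g=5 f=8, (4,3) g=5 f=6]; closed=[(1,2), (1,3), (1,4), (1,5), (2,3), (3,3)]

step 1: expand (1,4) (f=6, h=5) → closed; open now [(0,4) g=2 f=8, (0,5) g=1 f=8, (1,3) g=2 f=6, (1,6) g=1 f=8, (2,4) g=2 f=6, (2,5) g=1 f=6]
step 2: expand (1,3) (f=6, h=4) → closed; open now [(0,3) g=3 f=8, (0,4) g=2 f=8, (0,5) g=1 f=8, (1,2) g=3 f=6, (1,6) g=1 f=8, (2,3) g=3 f=6, (2,4) g=2 f=6, (2,5) g=1 f=6]
step 3: expand (1,2) (f=6, h=3) → closed; open now [(0,2) g=4 f=8, (0,3) g=3 f=8, (0,4) g=2 f=8, (0,5) g=1 f=8, (1,1) g=4 f=8, (1,6) g=1 f=8, (2,3) g=3 f=6, (2,4) g=2 f=6, (2,5) g=1 f=6]
step 4: expand (2,3) (f=6, h=3) → closed; open now [(0,2) g=4 f=8, (0,3) g=3 f=8, (0,4) g=2 f=8, (0,5) g=1 f=8, (1,1) g=4 f=8, (1,6) g=1 f=8, (2,4) g=2 f=6, (2,5) g=1 f=6, (3,3) g=4 f=6]
step 5: expand (3,3) (f=6, h=2) → closed; open now [(0,2) g=4 f=8, (0,3) g=3 f=8, (0,4) g=2 f=8, (0,5) g=1 f=8, (1,1) g=4 f=8, (1,6) g=1 f=8, (2,4) g=2 f=6, (2,5) g=1 f=6, (3,2) g=5 f=6, (3,4) g=5 f=8, (4,3) g=5 f=6]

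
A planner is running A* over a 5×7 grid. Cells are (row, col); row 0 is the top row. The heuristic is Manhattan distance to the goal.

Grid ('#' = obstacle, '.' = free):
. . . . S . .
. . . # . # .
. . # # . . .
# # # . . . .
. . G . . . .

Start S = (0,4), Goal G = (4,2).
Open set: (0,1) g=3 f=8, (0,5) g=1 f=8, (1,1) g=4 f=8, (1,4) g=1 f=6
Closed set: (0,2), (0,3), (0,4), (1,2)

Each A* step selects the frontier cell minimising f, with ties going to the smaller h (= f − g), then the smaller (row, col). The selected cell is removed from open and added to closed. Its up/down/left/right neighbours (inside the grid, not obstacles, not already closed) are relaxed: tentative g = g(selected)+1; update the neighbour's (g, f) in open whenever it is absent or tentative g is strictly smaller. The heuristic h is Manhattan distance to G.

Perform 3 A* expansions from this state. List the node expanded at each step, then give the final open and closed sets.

step 1: expand (1,4) (f=6, h=5) → closed; open now [(0,1) g=3 f=8, (0,5) g=1 f=8, (1,1) g=4 f=8, (2,4) g=2 f=6]
step 2: expand (2,4) (f=6, h=4) → closed; open now [(0,1) g=3 f=8, (0,5) g=1 f=8, (1,1) g=4 f=8, (2,5) g=3 f=8, (3,4) g=3 f=6]
step 3: expand (3,4) (f=6, h=3) → closed; open now [(0,1) g=3 f=8, (0,5) g=1 f=8, (1,1) g=4 f=8, (2,5) g=3 f=8, (3,3) g=4 f=6, (3,5) g=4 f=8, (4,4) g=4 f=6]

order=[(1,4) → (2,4) → (3,4)]; open=[(0,1) g=3 f=8, (0,5) g=1 f=8, (1,1) g=4 f=8, (2,5) g=3 f=8, (3,3) g=4 f=6, (3,5) g=4 f=8, (4,4) g=4 f=6]; closed=[(0,2), (0,3), (0,4), (1,2), (1,4), (2,4), (3,4)]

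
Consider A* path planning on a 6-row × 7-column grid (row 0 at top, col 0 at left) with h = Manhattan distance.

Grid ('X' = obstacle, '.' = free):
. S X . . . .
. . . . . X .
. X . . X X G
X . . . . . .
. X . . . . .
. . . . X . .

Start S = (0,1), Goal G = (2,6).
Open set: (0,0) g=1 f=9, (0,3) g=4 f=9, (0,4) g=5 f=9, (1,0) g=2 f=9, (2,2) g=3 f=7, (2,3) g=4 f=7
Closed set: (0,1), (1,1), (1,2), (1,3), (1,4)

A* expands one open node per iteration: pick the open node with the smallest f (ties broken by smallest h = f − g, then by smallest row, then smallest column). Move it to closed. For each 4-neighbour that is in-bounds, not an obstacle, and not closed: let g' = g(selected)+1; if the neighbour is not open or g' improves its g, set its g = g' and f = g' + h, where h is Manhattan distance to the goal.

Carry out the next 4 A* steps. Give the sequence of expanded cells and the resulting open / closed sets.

order=[(2,3) → (2,2) → (0,4) → (0,5)]; open=[(0,0) g=1 f=9, (0,3) g=4 f=9, (0,6) g=7 f=9, (1,0) g=2 f=9, (3,2) g=4 f=9, (3,3) g=5 f=9]; closed=[(0,1), (0,4), (0,5), (1,1), (1,2), (1,3), (1,4), (2,2), (2,3)]

step 1: expand (2,3) (f=7, h=3) → closed; open now [(0,0) g=1 f=9, (0,3) g=4 f=9, (0,4) g=5 f=9, (1,0) g=2 f=9, (2,2) g=3 f=7, (3,3) g=5 f=9]
step 2: expand (2,2) (f=7, h=4) → closed; open now [(0,0) g=1 f=9, (0,3) g=4 f=9, (0,4) g=5 f=9, (1,0) g=2 f=9, (3,2) g=4 f=9, (3,3) g=5 f=9]
step 3: expand (0,4) (f=9, h=4) → closed; open now [(0,0) g=1 f=9, (0,3) g=4 f=9, (0,5) g=6 f=9, (1,0) g=2 f=9, (3,2) g=4 f=9, (3,3) g=5 f=9]
step 4: expand (0,5) (f=9, h=3) → closed; open now [(0,0) g=1 f=9, (0,3) g=4 f=9, (0,6) g=7 f=9, (1,0) g=2 f=9, (3,2) g=4 f=9, (3,3) g=5 f=9]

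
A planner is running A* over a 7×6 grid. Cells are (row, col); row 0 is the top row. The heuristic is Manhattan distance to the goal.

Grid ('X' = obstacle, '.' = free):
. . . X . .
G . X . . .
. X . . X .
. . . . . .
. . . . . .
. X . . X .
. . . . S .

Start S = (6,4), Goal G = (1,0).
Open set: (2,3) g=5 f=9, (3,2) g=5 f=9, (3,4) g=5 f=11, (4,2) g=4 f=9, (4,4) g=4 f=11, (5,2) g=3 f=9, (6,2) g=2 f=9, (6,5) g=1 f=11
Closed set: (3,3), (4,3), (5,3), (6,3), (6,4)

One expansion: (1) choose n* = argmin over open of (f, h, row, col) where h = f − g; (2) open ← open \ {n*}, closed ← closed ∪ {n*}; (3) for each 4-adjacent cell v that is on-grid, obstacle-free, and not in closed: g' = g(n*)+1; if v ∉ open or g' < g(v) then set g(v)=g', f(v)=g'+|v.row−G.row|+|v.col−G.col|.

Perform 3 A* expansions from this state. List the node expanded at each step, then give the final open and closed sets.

step 1: expand (2,3) (f=9, h=4) → closed; open now [(1,3) g=6 f=9, (2,2) g=6 f=9, (3,2) g=5 f=9, (3,4) g=5 f=11, (4,2) g=4 f=9, (4,4) g=4 f=11, (5,2) g=3 f=9, (6,2) g=2 f=9, (6,5) g=1 f=11]
step 2: expand (1,3) (f=9, h=3) → closed; open now [(1,4) g=7 f=11, (2,2) g=6 f=9, (3,2) g=5 f=9, (3,4) g=5 f=11, (4,2) g=4 f=9, (4,4) g=4 f=11, (5,2) g=3 f=9, (6,2) g=2 f=9, (6,5) g=1 f=11]
step 3: expand (2,2) (f=9, h=3) → closed; open now [(1,4) g=7 f=11, (3,2) g=5 f=9, (3,4) g=5 f=11, (4,2) g=4 f=9, (4,4) g=4 f=11, (5,2) g=3 f=9, (6,2) g=2 f=9, (6,5) g=1 f=11]

order=[(2,3) → (1,3) → (2,2)]; open=[(1,4) g=7 f=11, (3,2) g=5 f=9, (3,4) g=5 f=11, (4,2) g=4 f=9, (4,4) g=4 f=11, (5,2) g=3 f=9, (6,2) g=2 f=9, (6,5) g=1 f=11]; closed=[(1,3), (2,2), (2,3), (3,3), (4,3), (5,3), (6,3), (6,4)]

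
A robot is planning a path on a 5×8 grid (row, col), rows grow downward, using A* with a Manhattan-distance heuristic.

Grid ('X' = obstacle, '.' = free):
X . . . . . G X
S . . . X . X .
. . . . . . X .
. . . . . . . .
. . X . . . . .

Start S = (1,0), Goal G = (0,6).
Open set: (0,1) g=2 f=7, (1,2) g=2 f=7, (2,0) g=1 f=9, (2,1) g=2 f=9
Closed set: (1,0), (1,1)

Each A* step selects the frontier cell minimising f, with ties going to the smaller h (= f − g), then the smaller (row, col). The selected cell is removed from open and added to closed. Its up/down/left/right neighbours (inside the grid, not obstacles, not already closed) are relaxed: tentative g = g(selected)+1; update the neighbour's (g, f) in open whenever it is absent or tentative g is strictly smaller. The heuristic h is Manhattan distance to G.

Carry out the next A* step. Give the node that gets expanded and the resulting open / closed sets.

step 1: expand (0,1) (f=7, h=5) → closed; open now [(0,2) g=3 f=7, (1,2) g=2 f=7, (2,0) g=1 f=9, (2,1) g=2 f=9]

expanded=(0,1); open=[(0,2) g=3 f=7, (1,2) g=2 f=7, (2,0) g=1 f=9, (2,1) g=2 f=9]; closed=[(0,1), (1,0), (1,1)]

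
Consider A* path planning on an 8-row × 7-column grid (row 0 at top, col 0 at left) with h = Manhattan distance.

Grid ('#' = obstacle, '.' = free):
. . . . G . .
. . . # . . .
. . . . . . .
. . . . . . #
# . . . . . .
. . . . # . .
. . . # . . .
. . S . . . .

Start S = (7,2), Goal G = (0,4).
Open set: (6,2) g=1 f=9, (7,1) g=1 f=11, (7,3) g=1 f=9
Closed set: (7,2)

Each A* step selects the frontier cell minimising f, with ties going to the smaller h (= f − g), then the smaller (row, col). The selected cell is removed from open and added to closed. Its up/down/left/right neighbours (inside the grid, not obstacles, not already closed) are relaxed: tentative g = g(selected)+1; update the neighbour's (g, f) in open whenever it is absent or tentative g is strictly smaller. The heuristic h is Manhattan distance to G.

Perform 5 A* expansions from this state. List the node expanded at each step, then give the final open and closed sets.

step 1: expand (6,2) (f=9, h=8) → closed; open now [(5,2) g=2 f=9, (6,1) g=2 f=11, (7,1) g=1 f=11, (7,3) g=1 f=9]
step 2: expand (5,2) (f=9, h=7) → closed; open now [(4,2) g=3 f=9, (5,1) g=3 f=11, (5,3) g=3 f=9, (6,1) g=2 f=11, (7,1) g=1 f=11, (7,3) g=1 f=9]
step 3: expand (4,2) (f=9, h=6) → closed; open now [(3,2) g=4 f=9, (4,1) g=4 f=11, (4,3) g=4 f=9, (5,1) g=3 f=11, (5,3) g=3 f=9, (6,1) g=2 f=11, (7,1) g=1 f=11, (7,3) g=1 f=9]
step 4: expand (3,2) (f=9, h=5) → closed; open now [(2,2) g=5 f=9, (3,1) g=5 f=11, (3,3) g=5 f=9, (4,1) g=4 f=11, (4,3) g=4 f=9, (5,1) g=3 f=11, (5,3) g=3 f=9, (6,1) g=2 f=11, (7,1) g=1 f=11, (7,3) g=1 f=9]
step 5: expand (2,2) (f=9, h=4) → closed; open now [(1,2) g=6 f=9, (2,1) g=6 f=11, (2,3) g=6 f=9, (3,1) g=5 f=11, (3,3) g=5 f=9, (4,1) g=4 f=11, (4,3) g=4 f=9, (5,1) g=3 f=11, (5,3) g=3 f=9, (6,1) g=2 f=11, (7,1) g=1 f=11, (7,3) g=1 f=9]

order=[(6,2) → (5,2) → (4,2) → (3,2) → (2,2)]; open=[(1,2) g=6 f=9, (2,1) g=6 f=11, (2,3) g=6 f=9, (3,1) g=5 f=11, (3,3) g=5 f=9, (4,1) g=4 f=11, (4,3) g=4 f=9, (5,1) g=3 f=11, (5,3) g=3 f=9, (6,1) g=2 f=11, (7,1) g=1 f=11, (7,3) g=1 f=9]; closed=[(2,2), (3,2), (4,2), (5,2), (6,2), (7,2)]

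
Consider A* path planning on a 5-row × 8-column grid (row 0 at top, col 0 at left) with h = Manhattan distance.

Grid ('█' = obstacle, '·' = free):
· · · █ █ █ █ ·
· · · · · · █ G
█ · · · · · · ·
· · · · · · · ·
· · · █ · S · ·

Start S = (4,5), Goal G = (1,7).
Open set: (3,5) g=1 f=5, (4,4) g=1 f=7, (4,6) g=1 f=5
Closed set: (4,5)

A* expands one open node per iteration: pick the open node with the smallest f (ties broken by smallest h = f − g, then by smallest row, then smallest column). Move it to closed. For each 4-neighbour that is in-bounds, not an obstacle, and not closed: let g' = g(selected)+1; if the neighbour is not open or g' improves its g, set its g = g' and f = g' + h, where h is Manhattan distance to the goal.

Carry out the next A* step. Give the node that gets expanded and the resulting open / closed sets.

expanded=(3,5); open=[(2,5) g=2 f=5, (3,4) g=2 f=7, (3,6) g=2 f=5, (4,4) g=1 f=7, (4,6) g=1 f=5]; closed=[(3,5), (4,5)]

step 1: expand (3,5) (f=5, h=4) → closed; open now [(2,5) g=2 f=5, (3,4) g=2 f=7, (3,6) g=2 f=5, (4,4) g=1 f=7, (4,6) g=1 f=5]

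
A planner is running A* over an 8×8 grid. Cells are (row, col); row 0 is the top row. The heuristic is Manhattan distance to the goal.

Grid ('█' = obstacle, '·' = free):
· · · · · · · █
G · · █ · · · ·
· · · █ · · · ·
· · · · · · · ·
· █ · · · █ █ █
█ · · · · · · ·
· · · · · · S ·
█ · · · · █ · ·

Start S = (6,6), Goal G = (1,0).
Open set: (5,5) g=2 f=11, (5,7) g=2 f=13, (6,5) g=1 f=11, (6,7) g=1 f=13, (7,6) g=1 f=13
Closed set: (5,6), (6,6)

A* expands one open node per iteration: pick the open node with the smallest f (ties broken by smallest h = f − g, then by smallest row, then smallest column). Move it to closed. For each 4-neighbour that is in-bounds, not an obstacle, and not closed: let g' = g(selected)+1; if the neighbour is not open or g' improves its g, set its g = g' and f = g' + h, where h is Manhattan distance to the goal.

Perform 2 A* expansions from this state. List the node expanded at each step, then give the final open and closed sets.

order=[(5,5) → (5,4)]; open=[(4,4) g=4 f=11, (5,3) g=4 f=11, (5,7) g=2 f=13, (6,4) g=4 f=13, (6,5) g=1 f=11, (6,7) g=1 f=13, (7,6) g=1 f=13]; closed=[(5,4), (5,5), (5,6), (6,6)]

step 1: expand (5,5) (f=11, h=9) → closed; open now [(5,4) g=3 f=11, (5,7) g=2 f=13, (6,5) g=1 f=11, (6,7) g=1 f=13, (7,6) g=1 f=13]
step 2: expand (5,4) (f=11, h=8) → closed; open now [(4,4) g=4 f=11, (5,3) g=4 f=11, (5,7) g=2 f=13, (6,4) g=4 f=13, (6,5) g=1 f=11, (6,7) g=1 f=13, (7,6) g=1 f=13]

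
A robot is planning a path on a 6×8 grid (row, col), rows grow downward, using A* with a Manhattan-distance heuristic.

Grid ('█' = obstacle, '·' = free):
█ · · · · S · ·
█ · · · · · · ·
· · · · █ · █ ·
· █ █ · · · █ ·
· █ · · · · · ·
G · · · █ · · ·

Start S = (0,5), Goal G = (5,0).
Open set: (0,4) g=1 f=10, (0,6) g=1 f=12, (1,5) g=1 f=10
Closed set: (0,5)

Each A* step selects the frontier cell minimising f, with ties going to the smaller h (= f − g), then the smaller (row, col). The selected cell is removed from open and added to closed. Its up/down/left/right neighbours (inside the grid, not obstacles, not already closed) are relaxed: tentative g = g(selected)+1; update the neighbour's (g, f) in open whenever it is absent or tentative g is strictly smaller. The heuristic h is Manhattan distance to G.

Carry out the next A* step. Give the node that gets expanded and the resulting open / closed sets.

expanded=(0,4); open=[(0,3) g=2 f=10, (0,6) g=1 f=12, (1,4) g=2 f=10, (1,5) g=1 f=10]; closed=[(0,4), (0,5)]

step 1: expand (0,4) (f=10, h=9) → closed; open now [(0,3) g=2 f=10, (0,6) g=1 f=12, (1,4) g=2 f=10, (1,5) g=1 f=10]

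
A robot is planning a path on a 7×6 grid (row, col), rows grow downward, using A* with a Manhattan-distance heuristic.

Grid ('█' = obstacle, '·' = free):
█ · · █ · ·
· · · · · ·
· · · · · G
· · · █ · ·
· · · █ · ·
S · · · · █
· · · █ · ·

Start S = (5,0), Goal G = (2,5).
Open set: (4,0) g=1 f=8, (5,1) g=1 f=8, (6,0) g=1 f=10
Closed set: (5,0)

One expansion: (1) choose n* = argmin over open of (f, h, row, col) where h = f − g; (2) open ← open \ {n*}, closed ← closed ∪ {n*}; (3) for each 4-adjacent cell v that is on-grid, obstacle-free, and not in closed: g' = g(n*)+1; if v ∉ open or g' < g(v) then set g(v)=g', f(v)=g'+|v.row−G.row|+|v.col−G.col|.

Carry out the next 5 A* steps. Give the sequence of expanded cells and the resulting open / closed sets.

order=[(4,0) → (3,0) → (2,0) → (2,1) → (2,2)]; open=[(1,0) g=4 f=10, (1,1) g=5 f=10, (1,2) g=6 f=10, (2,3) g=6 f=8, (3,1) g=3 f=8, (3,2) g=6 f=10, (4,1) g=2 f=8, (5,1) g=1 f=8, (6,0) g=1 f=10]; closed=[(2,0), (2,1), (2,2), (3,0), (4,0), (5,0)]

step 1: expand (4,0) (f=8, h=7) → closed; open now [(3,0) g=2 f=8, (4,1) g=2 f=8, (5,1) g=1 f=8, (6,0) g=1 f=10]
step 2: expand (3,0) (f=8, h=6) → closed; open now [(2,0) g=3 f=8, (3,1) g=3 f=8, (4,1) g=2 f=8, (5,1) g=1 f=8, (6,0) g=1 f=10]
step 3: expand (2,0) (f=8, h=5) → closed; open now [(1,0) g=4 f=10, (2,1) g=4 f=8, (3,1) g=3 f=8, (4,1) g=2 f=8, (5,1) g=1 f=8, (6,0) g=1 f=10]
step 4: expand (2,1) (f=8, h=4) → closed; open now [(1,0) g=4 f=10, (1,1) g=5 f=10, (2,2) g=5 f=8, (3,1) g=3 f=8, (4,1) g=2 f=8, (5,1) g=1 f=8, (6,0) g=1 f=10]
step 5: expand (2,2) (f=8, h=3) → closed; open now [(1,0) g=4 f=10, (1,1) g=5 f=10, (1,2) g=6 f=10, (2,3) g=6 f=8, (3,1) g=3 f=8, (3,2) g=6 f=10, (4,1) g=2 f=8, (5,1) g=1 f=8, (6,0) g=1 f=10]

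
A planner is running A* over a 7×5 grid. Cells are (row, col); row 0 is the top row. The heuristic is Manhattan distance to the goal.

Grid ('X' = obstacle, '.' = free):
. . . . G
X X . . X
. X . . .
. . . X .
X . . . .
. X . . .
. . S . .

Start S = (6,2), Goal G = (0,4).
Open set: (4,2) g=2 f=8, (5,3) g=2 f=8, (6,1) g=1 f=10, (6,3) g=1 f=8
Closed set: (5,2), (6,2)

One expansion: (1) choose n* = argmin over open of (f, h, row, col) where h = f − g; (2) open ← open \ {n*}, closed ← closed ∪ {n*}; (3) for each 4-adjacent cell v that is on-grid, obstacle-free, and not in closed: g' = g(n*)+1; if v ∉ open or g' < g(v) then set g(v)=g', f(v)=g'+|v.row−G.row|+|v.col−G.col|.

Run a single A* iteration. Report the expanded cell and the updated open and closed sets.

step 1: expand (4,2) (f=8, h=6) → closed; open now [(3,2) g=3 f=8, (4,1) g=3 f=10, (4,3) g=3 f=8, (5,3) g=2 f=8, (6,1) g=1 f=10, (6,3) g=1 f=8]

expanded=(4,2); open=[(3,2) g=3 f=8, (4,1) g=3 f=10, (4,3) g=3 f=8, (5,3) g=2 f=8, (6,1) g=1 f=10, (6,3) g=1 f=8]; closed=[(4,2), (5,2), (6,2)]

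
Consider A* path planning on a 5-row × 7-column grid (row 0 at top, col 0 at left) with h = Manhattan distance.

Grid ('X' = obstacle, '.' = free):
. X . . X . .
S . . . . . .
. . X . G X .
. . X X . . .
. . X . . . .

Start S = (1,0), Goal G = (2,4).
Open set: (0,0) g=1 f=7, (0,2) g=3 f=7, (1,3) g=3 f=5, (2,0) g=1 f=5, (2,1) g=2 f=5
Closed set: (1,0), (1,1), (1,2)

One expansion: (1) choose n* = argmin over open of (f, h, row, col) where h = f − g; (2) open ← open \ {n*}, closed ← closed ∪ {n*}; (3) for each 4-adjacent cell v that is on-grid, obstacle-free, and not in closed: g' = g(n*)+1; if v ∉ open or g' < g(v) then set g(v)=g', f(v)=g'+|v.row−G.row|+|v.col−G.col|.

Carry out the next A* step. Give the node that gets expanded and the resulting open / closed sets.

expanded=(1,3); open=[(0,0) g=1 f=7, (0,2) g=3 f=7, (0,3) g=4 f=7, (1,4) g=4 f=5, (2,0) g=1 f=5, (2,1) g=2 f=5, (2,3) g=4 f=5]; closed=[(1,0), (1,1), (1,2), (1,3)]

step 1: expand (1,3) (f=5, h=2) → closed; open now [(0,0) g=1 f=7, (0,2) g=3 f=7, (0,3) g=4 f=7, (1,4) g=4 f=5, (2,0) g=1 f=5, (2,1) g=2 f=5, (2,3) g=4 f=5]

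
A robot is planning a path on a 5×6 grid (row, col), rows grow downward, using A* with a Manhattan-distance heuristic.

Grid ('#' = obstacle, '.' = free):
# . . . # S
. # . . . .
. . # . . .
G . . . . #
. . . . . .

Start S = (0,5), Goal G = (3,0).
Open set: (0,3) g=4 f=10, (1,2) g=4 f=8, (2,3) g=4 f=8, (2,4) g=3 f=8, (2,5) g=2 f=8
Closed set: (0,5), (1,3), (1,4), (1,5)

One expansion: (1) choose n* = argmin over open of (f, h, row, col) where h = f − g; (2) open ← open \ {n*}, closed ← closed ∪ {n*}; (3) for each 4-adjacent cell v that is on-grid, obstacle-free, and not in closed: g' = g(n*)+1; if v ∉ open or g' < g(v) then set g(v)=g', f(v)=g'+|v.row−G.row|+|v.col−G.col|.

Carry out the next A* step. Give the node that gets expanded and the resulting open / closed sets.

expanded=(1,2); open=[(0,2) g=5 f=10, (0,3) g=4 f=10, (2,3) g=4 f=8, (2,4) g=3 f=8, (2,5) g=2 f=8]; closed=[(0,5), (1,2), (1,3), (1,4), (1,5)]

step 1: expand (1,2) (f=8, h=4) → closed; open now [(0,2) g=5 f=10, (0,3) g=4 f=10, (2,3) g=4 f=8, (2,4) g=3 f=8, (2,5) g=2 f=8]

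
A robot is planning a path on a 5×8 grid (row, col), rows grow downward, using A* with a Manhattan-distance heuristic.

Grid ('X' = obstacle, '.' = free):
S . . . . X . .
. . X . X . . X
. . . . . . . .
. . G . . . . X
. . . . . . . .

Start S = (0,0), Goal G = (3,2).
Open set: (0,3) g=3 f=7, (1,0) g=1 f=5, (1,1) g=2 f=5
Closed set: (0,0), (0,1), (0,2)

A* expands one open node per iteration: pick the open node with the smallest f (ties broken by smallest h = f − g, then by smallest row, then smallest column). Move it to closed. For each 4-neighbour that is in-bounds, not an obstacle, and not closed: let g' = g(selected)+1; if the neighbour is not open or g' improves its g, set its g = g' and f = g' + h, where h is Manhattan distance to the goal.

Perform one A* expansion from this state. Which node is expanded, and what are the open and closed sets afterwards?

step 1: expand (1,1) (f=5, h=3) → closed; open now [(0,3) g=3 f=7, (1,0) g=1 f=5, (2,1) g=3 f=5]

expanded=(1,1); open=[(0,3) g=3 f=7, (1,0) g=1 f=5, (2,1) g=3 f=5]; closed=[(0,0), (0,1), (0,2), (1,1)]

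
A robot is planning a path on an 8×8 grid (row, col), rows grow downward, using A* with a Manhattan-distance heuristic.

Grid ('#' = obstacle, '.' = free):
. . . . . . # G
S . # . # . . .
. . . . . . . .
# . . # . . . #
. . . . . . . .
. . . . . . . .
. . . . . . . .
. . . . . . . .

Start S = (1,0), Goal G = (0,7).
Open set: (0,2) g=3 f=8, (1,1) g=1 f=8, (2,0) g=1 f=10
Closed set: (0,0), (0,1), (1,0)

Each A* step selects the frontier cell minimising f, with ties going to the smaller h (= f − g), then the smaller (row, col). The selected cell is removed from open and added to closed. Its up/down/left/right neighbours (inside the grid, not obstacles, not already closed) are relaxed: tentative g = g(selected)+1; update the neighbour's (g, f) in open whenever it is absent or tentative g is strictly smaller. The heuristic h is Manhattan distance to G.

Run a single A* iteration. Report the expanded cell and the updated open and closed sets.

step 1: expand (0,2) (f=8, h=5) → closed; open now [(0,3) g=4 f=8, (1,1) g=1 f=8, (2,0) g=1 f=10]

expanded=(0,2); open=[(0,3) g=4 f=8, (1,1) g=1 f=8, (2,0) g=1 f=10]; closed=[(0,0), (0,1), (0,2), (1,0)]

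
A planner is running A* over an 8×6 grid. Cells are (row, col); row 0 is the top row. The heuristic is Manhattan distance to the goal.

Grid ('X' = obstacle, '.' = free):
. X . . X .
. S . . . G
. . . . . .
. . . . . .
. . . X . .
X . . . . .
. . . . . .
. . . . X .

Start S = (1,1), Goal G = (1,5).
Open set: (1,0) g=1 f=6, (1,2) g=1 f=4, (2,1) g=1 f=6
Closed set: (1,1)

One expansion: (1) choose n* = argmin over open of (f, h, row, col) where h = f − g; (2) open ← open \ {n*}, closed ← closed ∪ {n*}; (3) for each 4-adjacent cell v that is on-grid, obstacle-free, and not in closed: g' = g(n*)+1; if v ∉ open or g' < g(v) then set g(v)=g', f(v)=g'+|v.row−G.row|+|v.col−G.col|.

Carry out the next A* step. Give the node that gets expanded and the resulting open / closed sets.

step 1: expand (1,2) (f=4, h=3) → closed; open now [(0,2) g=2 f=6, (1,0) g=1 f=6, (1,3) g=2 f=4, (2,1) g=1 f=6, (2,2) g=2 f=6]

expanded=(1,2); open=[(0,2) g=2 f=6, (1,0) g=1 f=6, (1,3) g=2 f=4, (2,1) g=1 f=6, (2,2) g=2 f=6]; closed=[(1,1), (1,2)]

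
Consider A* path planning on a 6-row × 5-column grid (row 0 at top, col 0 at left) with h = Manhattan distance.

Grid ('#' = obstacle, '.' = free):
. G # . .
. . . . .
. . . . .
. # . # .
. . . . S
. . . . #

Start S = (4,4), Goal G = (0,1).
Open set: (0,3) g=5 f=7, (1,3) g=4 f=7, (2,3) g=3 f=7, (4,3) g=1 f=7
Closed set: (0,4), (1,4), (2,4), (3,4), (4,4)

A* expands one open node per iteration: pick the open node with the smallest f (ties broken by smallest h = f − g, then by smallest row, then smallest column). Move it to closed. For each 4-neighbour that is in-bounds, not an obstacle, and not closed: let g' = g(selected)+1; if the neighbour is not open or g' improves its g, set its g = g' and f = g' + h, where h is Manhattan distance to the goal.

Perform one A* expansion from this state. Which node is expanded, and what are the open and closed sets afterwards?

expanded=(0,3); open=[(1,3) g=4 f=7, (2,3) g=3 f=7, (4,3) g=1 f=7]; closed=[(0,3), (0,4), (1,4), (2,4), (3,4), (4,4)]

step 1: expand (0,3) (f=7, h=2) → closed; open now [(1,3) g=4 f=7, (2,3) g=3 f=7, (4,3) g=1 f=7]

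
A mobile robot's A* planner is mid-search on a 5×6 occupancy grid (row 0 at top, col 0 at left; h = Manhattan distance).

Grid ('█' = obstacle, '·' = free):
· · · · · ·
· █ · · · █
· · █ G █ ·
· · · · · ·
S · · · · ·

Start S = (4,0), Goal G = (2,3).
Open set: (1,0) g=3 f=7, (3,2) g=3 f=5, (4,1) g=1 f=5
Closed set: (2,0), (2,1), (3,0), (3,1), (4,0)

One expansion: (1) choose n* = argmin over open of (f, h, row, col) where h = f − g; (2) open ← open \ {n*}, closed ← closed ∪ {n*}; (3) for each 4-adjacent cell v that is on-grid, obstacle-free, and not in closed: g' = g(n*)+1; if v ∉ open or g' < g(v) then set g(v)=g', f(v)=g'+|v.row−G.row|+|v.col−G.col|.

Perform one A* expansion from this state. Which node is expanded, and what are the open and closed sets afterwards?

step 1: expand (3,2) (f=5, h=2) → closed; open now [(1,0) g=3 f=7, (3,3) g=4 f=5, (4,1) g=1 f=5, (4,2) g=4 f=7]

expanded=(3,2); open=[(1,0) g=3 f=7, (3,3) g=4 f=5, (4,1) g=1 f=5, (4,2) g=4 f=7]; closed=[(2,0), (2,1), (3,0), (3,1), (3,2), (4,0)]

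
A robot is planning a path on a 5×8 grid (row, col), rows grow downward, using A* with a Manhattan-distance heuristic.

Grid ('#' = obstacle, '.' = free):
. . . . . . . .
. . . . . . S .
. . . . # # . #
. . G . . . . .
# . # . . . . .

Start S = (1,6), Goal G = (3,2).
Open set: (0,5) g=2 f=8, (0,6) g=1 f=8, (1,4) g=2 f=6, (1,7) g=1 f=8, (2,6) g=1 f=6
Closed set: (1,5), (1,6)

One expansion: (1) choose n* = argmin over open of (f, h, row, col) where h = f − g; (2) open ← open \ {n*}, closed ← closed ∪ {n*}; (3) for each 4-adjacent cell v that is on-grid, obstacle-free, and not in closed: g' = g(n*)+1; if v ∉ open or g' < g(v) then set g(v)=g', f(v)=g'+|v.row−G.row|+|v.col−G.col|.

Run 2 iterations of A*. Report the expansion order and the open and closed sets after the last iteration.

step 1: expand (1,4) (f=6, h=4) → closed; open now [(0,4) g=3 f=8, (0,5) g=2 f=8, (0,6) g=1 f=8, (1,3) g=3 f=6, (1,7) g=1 f=8, (2,6) g=1 f=6]
step 2: expand (1,3) (f=6, h=3) → closed; open now [(0,3) g=4 f=8, (0,4) g=3 f=8, (0,5) g=2 f=8, (0,6) g=1 f=8, (1,2) g=4 f=6, (1,7) g=1 f=8, (2,3) g=4 f=6, (2,6) g=1 f=6]

order=[(1,4) → (1,3)]; open=[(0,3) g=4 f=8, (0,4) g=3 f=8, (0,5) g=2 f=8, (0,6) g=1 f=8, (1,2) g=4 f=6, (1,7) g=1 f=8, (2,3) g=4 f=6, (2,6) g=1 f=6]; closed=[(1,3), (1,4), (1,5), (1,6)]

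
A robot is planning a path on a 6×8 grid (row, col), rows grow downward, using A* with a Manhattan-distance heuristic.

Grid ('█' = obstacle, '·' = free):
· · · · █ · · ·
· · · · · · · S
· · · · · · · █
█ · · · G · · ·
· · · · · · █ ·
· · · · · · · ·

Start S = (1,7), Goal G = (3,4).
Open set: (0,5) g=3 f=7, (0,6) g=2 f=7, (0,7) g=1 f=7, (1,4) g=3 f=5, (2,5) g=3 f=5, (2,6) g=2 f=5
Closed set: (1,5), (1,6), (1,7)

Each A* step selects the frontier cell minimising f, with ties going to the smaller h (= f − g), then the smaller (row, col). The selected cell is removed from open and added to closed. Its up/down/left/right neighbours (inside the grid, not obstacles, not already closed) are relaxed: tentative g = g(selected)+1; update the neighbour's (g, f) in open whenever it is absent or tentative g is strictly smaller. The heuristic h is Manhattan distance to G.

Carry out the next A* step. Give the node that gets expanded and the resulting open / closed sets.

expanded=(1,4); open=[(0,5) g=3 f=7, (0,6) g=2 f=7, (0,7) g=1 f=7, (1,3) g=4 f=7, (2,4) g=4 f=5, (2,5) g=3 f=5, (2,6) g=2 f=5]; closed=[(1,4), (1,5), (1,6), (1,7)]

step 1: expand (1,4) (f=5, h=2) → closed; open now [(0,5) g=3 f=7, (0,6) g=2 f=7, (0,7) g=1 f=7, (1,3) g=4 f=7, (2,4) g=4 f=5, (2,5) g=3 f=5, (2,6) g=2 f=5]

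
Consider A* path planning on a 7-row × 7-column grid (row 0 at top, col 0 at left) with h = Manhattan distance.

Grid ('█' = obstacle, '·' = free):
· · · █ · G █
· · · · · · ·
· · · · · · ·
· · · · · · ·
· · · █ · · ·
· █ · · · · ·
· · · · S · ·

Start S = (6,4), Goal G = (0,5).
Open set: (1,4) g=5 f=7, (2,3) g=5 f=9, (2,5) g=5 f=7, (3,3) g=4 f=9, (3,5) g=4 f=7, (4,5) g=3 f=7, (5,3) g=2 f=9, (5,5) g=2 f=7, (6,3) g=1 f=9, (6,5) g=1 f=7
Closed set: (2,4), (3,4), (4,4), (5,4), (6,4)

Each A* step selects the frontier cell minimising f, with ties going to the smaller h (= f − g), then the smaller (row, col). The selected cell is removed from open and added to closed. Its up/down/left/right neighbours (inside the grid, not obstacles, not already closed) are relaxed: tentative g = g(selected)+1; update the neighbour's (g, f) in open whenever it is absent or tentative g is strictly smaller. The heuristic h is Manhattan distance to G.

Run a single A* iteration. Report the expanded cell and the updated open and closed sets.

expanded=(1,4); open=[(0,4) g=6 f=7, (1,3) g=6 f=9, (1,5) g=6 f=7, (2,3) g=5 f=9, (2,5) g=5 f=7, (3,3) g=4 f=9, (3,5) g=4 f=7, (4,5) g=3 f=7, (5,3) g=2 f=9, (5,5) g=2 f=7, (6,3) g=1 f=9, (6,5) g=1 f=7]; closed=[(1,4), (2,4), (3,4), (4,4), (5,4), (6,4)]

step 1: expand (1,4) (f=7, h=2) → closed; open now [(0,4) g=6 f=7, (1,3) g=6 f=9, (1,5) g=6 f=7, (2,3) g=5 f=9, (2,5) g=5 f=7, (3,3) g=4 f=9, (3,5) g=4 f=7, (4,5) g=3 f=7, (5,3) g=2 f=9, (5,5) g=2 f=7, (6,3) g=1 f=9, (6,5) g=1 f=7]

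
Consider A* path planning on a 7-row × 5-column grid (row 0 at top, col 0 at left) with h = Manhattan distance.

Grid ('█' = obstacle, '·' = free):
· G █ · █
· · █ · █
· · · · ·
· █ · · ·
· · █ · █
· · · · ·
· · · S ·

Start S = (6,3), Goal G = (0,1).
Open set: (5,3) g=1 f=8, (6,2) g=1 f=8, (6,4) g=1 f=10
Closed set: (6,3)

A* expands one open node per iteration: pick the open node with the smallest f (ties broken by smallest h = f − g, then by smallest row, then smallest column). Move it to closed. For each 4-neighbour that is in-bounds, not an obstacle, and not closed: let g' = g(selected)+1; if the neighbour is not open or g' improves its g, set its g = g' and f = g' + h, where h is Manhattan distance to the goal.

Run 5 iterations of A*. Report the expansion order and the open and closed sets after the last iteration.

step 1: expand (5,3) (f=8, h=7) → closed; open now [(4,3) g=2 f=8, (5,2) g=2 f=8, (5,4) g=2 f=10, (6,2) g=1 f=8, (6,4) g=1 f=10]
step 2: expand (4,3) (f=8, h=6) → closed; open now [(3,3) g=3 f=8, (5,2) g=2 f=8, (5,4) g=2 f=10, (6,2) g=1 f=8, (6,4) g=1 f=10]
step 3: expand (3,3) (f=8, h=5) → closed; open now [(2,3) g=4 f=8, (3,2) g=4 f=8, (3,4) g=4 f=10, (5,2) g=2 f=8, (5,4) g=2 f=10, (6,2) g=1 f=8, (6,4) g=1 f=10]
step 4: expand (2,3) (f=8, h=4) → closed; open now [(1,3) g=5 f=8, (2,2) g=5 f=8, (2,4) g=5 f=10, (3,2) g=4 f=8, (3,4) g=4 f=10, (5,2) g=2 f=8, (5,4) g=2 f=10, (6,2) g=1 f=8, (6,4) g=1 f=10]
step 5: expand (1,3) (f=8, h=3) → closed; open now [(0,3) g=6 f=8, (2,2) g=5 f=8, (2,4) g=5 f=10, (3,2) g=4 f=8, (3,4) g=4 f=10, (5,2) g=2 f=8, (5,4) g=2 f=10, (6,2) g=1 f=8, (6,4) g=1 f=10]

order=[(5,3) → (4,3) → (3,3) → (2,3) → (1,3)]; open=[(0,3) g=6 f=8, (2,2) g=5 f=8, (2,4) g=5 f=10, (3,2) g=4 f=8, (3,4) g=4 f=10, (5,2) g=2 f=8, (5,4) g=2 f=10, (6,2) g=1 f=8, (6,4) g=1 f=10]; closed=[(1,3), (2,3), (3,3), (4,3), (5,3), (6,3)]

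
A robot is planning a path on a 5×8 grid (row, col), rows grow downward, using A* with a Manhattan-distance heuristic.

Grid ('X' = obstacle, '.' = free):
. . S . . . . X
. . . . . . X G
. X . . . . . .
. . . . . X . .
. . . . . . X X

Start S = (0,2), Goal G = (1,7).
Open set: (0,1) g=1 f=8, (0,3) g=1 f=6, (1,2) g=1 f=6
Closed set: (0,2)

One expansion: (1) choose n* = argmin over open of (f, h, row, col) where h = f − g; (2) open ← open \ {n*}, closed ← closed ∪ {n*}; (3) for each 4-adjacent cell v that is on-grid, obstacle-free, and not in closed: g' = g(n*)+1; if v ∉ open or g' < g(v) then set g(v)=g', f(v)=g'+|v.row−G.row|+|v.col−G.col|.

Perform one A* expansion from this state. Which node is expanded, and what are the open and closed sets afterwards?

step 1: expand (0,3) (f=6, h=5) → closed; open now [(0,1) g=1 f=8, (0,4) g=2 f=6, (1,2) g=1 f=6, (1,3) g=2 f=6]

expanded=(0,3); open=[(0,1) g=1 f=8, (0,4) g=2 f=6, (1,2) g=1 f=6, (1,3) g=2 f=6]; closed=[(0,2), (0,3)]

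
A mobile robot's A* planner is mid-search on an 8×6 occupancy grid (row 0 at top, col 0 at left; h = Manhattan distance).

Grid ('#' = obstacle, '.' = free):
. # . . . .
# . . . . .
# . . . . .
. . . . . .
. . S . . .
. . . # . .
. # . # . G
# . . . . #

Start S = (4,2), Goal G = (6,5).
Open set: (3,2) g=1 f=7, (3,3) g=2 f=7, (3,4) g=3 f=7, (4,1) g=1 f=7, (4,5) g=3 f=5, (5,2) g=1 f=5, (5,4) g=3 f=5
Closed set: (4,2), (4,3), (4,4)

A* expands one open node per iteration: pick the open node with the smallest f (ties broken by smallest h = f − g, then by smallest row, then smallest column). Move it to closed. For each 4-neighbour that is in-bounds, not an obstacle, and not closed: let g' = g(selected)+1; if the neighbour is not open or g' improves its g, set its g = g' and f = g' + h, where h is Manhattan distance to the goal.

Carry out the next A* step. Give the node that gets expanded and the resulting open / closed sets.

expanded=(4,5); open=[(3,2) g=1 f=7, (3,3) g=2 f=7, (3,4) g=3 f=7, (3,5) g=4 f=7, (4,1) g=1 f=7, (5,2) g=1 f=5, (5,4) g=3 f=5, (5,5) g=4 f=5]; closed=[(4,2), (4,3), (4,4), (4,5)]

step 1: expand (4,5) (f=5, h=2) → closed; open now [(3,2) g=1 f=7, (3,3) g=2 f=7, (3,4) g=3 f=7, (3,5) g=4 f=7, (4,1) g=1 f=7, (5,2) g=1 f=5, (5,4) g=3 f=5, (5,5) g=4 f=5]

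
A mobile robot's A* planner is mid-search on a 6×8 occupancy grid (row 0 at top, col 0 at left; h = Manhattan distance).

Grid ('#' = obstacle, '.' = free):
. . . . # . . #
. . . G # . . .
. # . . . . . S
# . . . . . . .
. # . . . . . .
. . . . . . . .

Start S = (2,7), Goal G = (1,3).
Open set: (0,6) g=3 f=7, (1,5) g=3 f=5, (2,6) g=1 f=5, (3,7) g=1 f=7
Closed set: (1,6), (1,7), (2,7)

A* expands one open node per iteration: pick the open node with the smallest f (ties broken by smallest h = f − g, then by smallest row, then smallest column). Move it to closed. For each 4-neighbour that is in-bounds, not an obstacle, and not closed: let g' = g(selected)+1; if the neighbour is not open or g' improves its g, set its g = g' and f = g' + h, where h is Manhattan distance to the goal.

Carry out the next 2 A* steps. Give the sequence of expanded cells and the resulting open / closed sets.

step 1: expand (1,5) (f=5, h=2) → closed; open now [(0,5) g=4 f=7, (0,6) g=3 f=7, (2,5) g=4 f=7, (2,6) g=1 f=5, (3,7) g=1 f=7]
step 2: expand (2,6) (f=5, h=4) → closed; open now [(0,5) g=4 f=7, (0,6) g=3 f=7, (2,5) g=2 f=5, (3,6) g=2 f=7, (3,7) g=1 f=7]

order=[(1,5) → (2,6)]; open=[(0,5) g=4 f=7, (0,6) g=3 f=7, (2,5) g=2 f=5, (3,6) g=2 f=7, (3,7) g=1 f=7]; closed=[(1,5), (1,6), (1,7), (2,6), (2,7)]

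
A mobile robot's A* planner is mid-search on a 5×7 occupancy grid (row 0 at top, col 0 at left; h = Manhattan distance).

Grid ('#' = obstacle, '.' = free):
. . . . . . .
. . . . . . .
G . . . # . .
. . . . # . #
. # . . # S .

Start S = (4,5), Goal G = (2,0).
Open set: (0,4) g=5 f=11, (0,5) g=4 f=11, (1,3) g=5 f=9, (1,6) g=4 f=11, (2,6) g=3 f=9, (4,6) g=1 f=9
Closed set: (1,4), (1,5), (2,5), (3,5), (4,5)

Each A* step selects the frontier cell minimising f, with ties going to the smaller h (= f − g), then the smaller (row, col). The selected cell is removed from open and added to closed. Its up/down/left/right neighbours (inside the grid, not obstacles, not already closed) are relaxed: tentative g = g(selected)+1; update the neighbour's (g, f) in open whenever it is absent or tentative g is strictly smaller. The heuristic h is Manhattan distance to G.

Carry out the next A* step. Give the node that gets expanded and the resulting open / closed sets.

step 1: expand (1,3) (f=9, h=4) → closed; open now [(0,3) g=6 f=11, (0,4) g=5 f=11, (0,5) g=4 f=11, (1,2) g=6 f=9, (1,6) g=4 f=11, (2,3) g=6 f=9, (2,6) g=3 f=9, (4,6) g=1 f=9]

expanded=(1,3); open=[(0,3) g=6 f=11, (0,4) g=5 f=11, (0,5) g=4 f=11, (1,2) g=6 f=9, (1,6) g=4 f=11, (2,3) g=6 f=9, (2,6) g=3 f=9, (4,6) g=1 f=9]; closed=[(1,3), (1,4), (1,5), (2,5), (3,5), (4,5)]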